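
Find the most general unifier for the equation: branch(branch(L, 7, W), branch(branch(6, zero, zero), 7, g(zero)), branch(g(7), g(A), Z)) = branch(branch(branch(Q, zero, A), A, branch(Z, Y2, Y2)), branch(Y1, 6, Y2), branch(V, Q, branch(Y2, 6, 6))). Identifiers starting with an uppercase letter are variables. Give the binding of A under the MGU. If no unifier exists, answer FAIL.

Decompose branch/3: branch(L, 7, W) = branch(branch(Q, zero, A), A, branch(Z, Y2, Y2)),  branch(branch(6, zero, zero), 7, g(zero)) = branch(Y1, 6, Y2),  branch(g(7), g(A), Z) = branch(V, Q, branch(Y2, 6, 6)).
Decompose branch/3: L = branch(Q, zero, A),  7 = A,  W = branch(Z, Y2, Y2).
Bind L := branch(Q, zero, A); no other remaining equation mentions L.
Bind A := 7; substituting into the one remaining equation that mentions A gives: branch(g(7), g(7), Z) = branch(V, Q, branch(Y2, 6, 6)). Substituting into the earlier binding gives L := branch(Q, zero, 7).
Bind W := branch(Z, Y2, Y2); no other remaining equation mentions W.
Decompose branch/3: branch(6, zero, zero) = Y1,  7 = 6,  g(zero) = Y2.
Bind Y1 := branch(6, zero, zero); no other remaining equation mentions Y1.
Clash: constants 7 and 6 differ; no unifier exists.

FAIL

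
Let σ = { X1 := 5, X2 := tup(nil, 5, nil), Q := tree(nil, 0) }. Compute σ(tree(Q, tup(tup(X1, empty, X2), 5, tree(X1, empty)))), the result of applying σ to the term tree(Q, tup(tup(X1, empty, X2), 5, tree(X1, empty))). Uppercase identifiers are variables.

tree(tree(nil, 0), tup(tup(5, empty, tup(nil, 5, nil)), 5, tree(5, empty)))

Replace each occurrence of X1 with 5.
Replace each occurrence of X2 with tup(nil, 5, nil).
Replace each occurrence of Q with tree(nil, 0).
Result: tree(tree(nil, 0), tup(tup(5, empty, tup(nil, 5, nil)), 5, tree(5, empty))).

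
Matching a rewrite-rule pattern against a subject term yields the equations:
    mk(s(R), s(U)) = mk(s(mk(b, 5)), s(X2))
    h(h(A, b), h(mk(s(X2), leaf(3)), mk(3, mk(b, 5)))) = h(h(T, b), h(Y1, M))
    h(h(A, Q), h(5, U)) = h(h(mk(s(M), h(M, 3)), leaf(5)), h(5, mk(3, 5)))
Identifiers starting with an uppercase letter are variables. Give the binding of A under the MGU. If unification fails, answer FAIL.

Decompose mk/2: s(R) = s(mk(b, 5)),  s(U) = s(X2).
Decompose s/1: R = mk(b, 5).
Bind R := mk(b, 5); no other remaining equation mentions R.
Decompose s/1: U = X2.
Bind U := X2; substituting into the one remaining equation that mentions U gives: h(h(A, Q), h(5, X2)) = h(h(mk(s(M), h(M, 3)), leaf(5)), h(5, mk(3, 5))).
Decompose h/2: h(A, b) = h(T, b),  h(mk(s(X2), leaf(3)), mk(3, mk(b, 5))) = h(Y1, M).
Decompose h/2: A = T,  b = b.
Bind A := T; substituting into the one remaining equation that mentions A gives: h(h(T, Q), h(5, X2)) = h(h(mk(s(M), h(M, 3)), leaf(5)), h(5, mk(3, 5))).
Delete trivial equation b = b.
Decompose h/2: mk(s(X2), leaf(3)) = Y1,  mk(3, mk(b, 5)) = M.
Bind Y1 := mk(s(X2), leaf(3)); no other remaining equation mentions Y1.
Bind M := mk(3, mk(b, 5)); substituting into the remaining equation gives: h(h(T, Q), h(5, X2)) = h(h(mk(s(mk(3, mk(b, 5))), h(mk(3, mk(b, 5)), 3)), leaf(5)), h(5, mk(3, 5))).
Decompose h/2: h(T, Q) = h(mk(s(mk(3, mk(b, 5))), h(mk(3, mk(b, 5)), 3)), leaf(5)),  h(5, X2) = h(5, mk(3, 5)).
Decompose h/2: T = mk(s(mk(3, mk(b, 5))), h(mk(3, mk(b, 5)), 3)),  Q = leaf(5).
Bind T := mk(s(mk(3, mk(b, 5))), h(mk(3, mk(b, 5)), 3)); no other remaining equation mentions T. Substituting into the earlier binding gives A := mk(s(mk(3, mk(b, 5))), h(mk(3, mk(b, 5)), 3)).
Bind Q := leaf(5); no other remaining equation mentions Q.
Decompose h/2: 5 = 5,  X2 = mk(3, 5).
Delete trivial equation 5 = 5.
Bind X2 := mk(3, 5). Substituting into the earlier bindings gives U := mk(3, 5), Y1 := mk(s(mk(3, 5)), leaf(3)).
MGU = { R := mk(b, 5), U := mk(3, 5), A := mk(s(mk(3, mk(b, 5))), h(mk(3, mk(b, 5)), 3)), Y1 := mk(s(mk(3, 5)), leaf(3)), M := mk(3, mk(b, 5)), T := mk(s(mk(3, mk(b, 5))), h(mk(3, mk(b, 5)), 3)), Q := leaf(5), X2 := mk(3, 5) }, so A := mk(s(mk(3, mk(b, 5))), h(mk(3, mk(b, 5)), 3)).

mk(s(mk(3, mk(b, 5))), h(mk(3, mk(b, 5)), 3))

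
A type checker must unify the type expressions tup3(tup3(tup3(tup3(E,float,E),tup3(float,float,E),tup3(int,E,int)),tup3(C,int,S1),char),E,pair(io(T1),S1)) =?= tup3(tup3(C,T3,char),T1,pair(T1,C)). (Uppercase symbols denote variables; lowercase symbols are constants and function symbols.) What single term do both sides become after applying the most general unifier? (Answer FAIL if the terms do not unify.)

Decompose tup3/3: tup3(tup3(tup3(E,float,E),tup3(float,float,E),tup3(int,E,int)),tup3(C,int,S1),char) =?= tup3(C,T3,char),  E =?= T1,  pair(io(T1),S1) =?= pair(T1,C).
Decompose tup3/3: tup3(tup3(E,float,E),tup3(float,float,E),tup3(int,E,int)) =?= C,  tup3(C,int,S1) =?= T3,  char =?= char.
Bind C := tup3(tup3(E,float,E),tup3(float,float,E),tup3(int,E,int)); substituting into the 2 remaining equations that mention C gives: tup3(tup3(tup3(E,float,E),tup3(float,float,E),tup3(int,E,int)),int,S1) =?= T3,  pair(io(T1),S1) =?= pair(T1,tup3(tup3(E,float,E),tup3(float,float,E),tup3(int,E,int))).
Bind T3 := tup3(tup3(tup3(E,float,E),tup3(float,float,E),tup3(int,E,int)),int,S1); no other remaining equation mentions T3.
Delete trivial equation char =?= char.
Bind E := T1; substituting into the remaining equation gives: pair(io(T1),S1) =?= pair(T1,tup3(tup3(T1,float,T1),tup3(float,float,T1),tup3(int,T1,int))). Substituting into the earlier bindings gives C := tup3(tup3(T1,float,T1),tup3(float,float,T1),tup3(int,T1,int)), T3 := tup3(tup3(tup3(T1,float,T1),tup3(float,float,T1),tup3(int,T1,int)),int,S1).
Decompose pair/2: io(T1) =?= T1,  S1 =?= tup3(tup3(T1,float,T1),tup3(float,float,T1),tup3(int,T1,int)).
Occurs check fails: T1 occurs in io(T1); the equation T1 =?= io(T1) has no finite solution.

FAIL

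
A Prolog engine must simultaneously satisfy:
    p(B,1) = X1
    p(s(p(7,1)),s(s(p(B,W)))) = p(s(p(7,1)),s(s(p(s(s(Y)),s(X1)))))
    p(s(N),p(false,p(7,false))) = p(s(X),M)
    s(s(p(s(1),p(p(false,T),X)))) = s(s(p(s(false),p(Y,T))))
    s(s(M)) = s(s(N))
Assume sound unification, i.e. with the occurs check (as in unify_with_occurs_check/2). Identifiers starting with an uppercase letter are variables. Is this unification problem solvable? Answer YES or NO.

Bind X1 := p(B,1); substituting into the one remaining equation that mentions X1 gives: p(s(p(7,1)),s(s(p(B,W)))) = p(s(p(7,1)),s(s(p(s(s(Y)),s(p(B,1)))))).
Decompose p/2: s(p(7,1)) = s(p(7,1)),  s(s(p(B,W))) = s(s(p(s(s(Y)),s(p(B,1))))).
Delete trivial equation s(p(7,1)) = s(p(7,1)).
Decompose s/1: s(p(B,W)) = s(p(s(s(Y)),s(p(B,1)))).
Decompose s/1: p(B,W) = p(s(s(Y)),s(p(B,1))).
Decompose p/2: B = s(s(Y)),  W = s(p(B,1)).
Bind B := s(s(Y)); substituting into the one remaining equation that mentions B gives: W = s(p(s(s(Y)),1)). Substituting into the earlier binding gives X1 := p(s(s(Y)),1).
Bind W := s(p(s(s(Y)),1)); no other remaining equation mentions W.
Decompose p/2: s(N) = s(X),  p(false,p(7,false)) = M.
Decompose s/1: N = X.
Bind N := X; substituting into the one remaining equation that mentions N gives: s(s(M)) = s(s(X)).
Bind M := p(false,p(7,false)); substituting into the one remaining equation that mentions M gives: s(s(p(false,p(7,false)))) = s(s(X)).
Decompose s/1: s(p(s(1),p(p(false,T),X))) = s(p(s(false),p(Y,T))).
Decompose s/1: p(s(1),p(p(false,T),X)) = p(s(false),p(Y,T)).
Decompose p/2: s(1) = s(false),  p(p(false,T),X) = p(Y,T).
Decompose s/1: 1 = false.
Clash: constants 1 and false differ; no unifier exists.

NO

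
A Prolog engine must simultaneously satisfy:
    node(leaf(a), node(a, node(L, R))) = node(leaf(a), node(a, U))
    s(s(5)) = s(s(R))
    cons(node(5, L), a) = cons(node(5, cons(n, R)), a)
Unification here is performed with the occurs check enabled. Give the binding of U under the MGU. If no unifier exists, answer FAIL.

Decompose node/2: leaf(a) = leaf(a),  node(a, node(L, R)) = node(a, U).
Delete trivial equation leaf(a) = leaf(a).
Decompose node/2: a = a,  node(L, R) = U.
Delete trivial equation a = a.
Bind U := node(L, R); no other remaining equation mentions U.
Decompose s/1: s(5) = s(R).
Decompose s/1: 5 = R.
Bind R := 5; substituting into the remaining equation gives: cons(node(5, L), a) = cons(node(5, cons(n, 5)), a). Substituting into the earlier binding gives U := node(L, 5).
Decompose cons/2: node(5, L) = node(5, cons(n, 5)),  a = a.
Decompose node/2: 5 = 5,  L = cons(n, 5).
Delete trivial equation 5 = 5.
Bind L := cons(n, 5); no other remaining equation mentions L. Substituting into the earlier binding gives U := node(cons(n, 5), 5).
Delete trivial equation a = a.
MGU = { U -> node(cons(n, 5), 5), R -> 5, L -> cons(n, 5) }, so U -> node(cons(n, 5), 5).

node(cons(n, 5), 5)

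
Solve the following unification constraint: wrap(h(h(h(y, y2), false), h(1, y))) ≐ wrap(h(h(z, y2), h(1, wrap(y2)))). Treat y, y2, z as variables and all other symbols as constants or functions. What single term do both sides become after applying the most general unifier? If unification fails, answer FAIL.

Decompose wrap/1: h(h(h(y, y2), false), h(1, y)) ≐ h(h(z, y2), h(1, wrap(y2))).
Decompose h/2: h(h(y, y2), false) ≐ h(z, y2),  h(1, y) ≐ h(1, wrap(y2)).
Decompose h/2: h(y, y2) ≐ z,  false ≐ y2.
Bind z := h(y, y2); no other remaining equation mentions z.
Bind y2 := false; substituting into the remaining equation gives: h(1, y) ≐ h(1, wrap(false)). Substituting into the earlier binding gives z := h(y, false).
Decompose h/2: 1 ≐ 1,  y ≐ wrap(false).
Delete trivial equation 1 ≐ 1.
Bind y := wrap(false). Substituting into the earlier binding gives z := h(wrap(false), false).
Applying the MGU to either side gives wrap(h(h(h(wrap(false), false), false), h(1, wrap(false)))).

wrap(h(h(h(wrap(false), false), false), h(1, wrap(false))))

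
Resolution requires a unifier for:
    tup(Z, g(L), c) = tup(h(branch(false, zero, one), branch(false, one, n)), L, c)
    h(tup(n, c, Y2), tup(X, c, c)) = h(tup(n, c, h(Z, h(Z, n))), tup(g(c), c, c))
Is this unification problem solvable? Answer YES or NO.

NO

Decompose tup/3: Z = h(branch(false, zero, one), branch(false, one, n)),  g(L) = L,  c = c.
Bind Z := h(branch(false, zero, one), branch(false, one, n)); substituting into the one remaining equation that mentions Z gives: h(tup(n, c, Y2), tup(X, c, c)) = h(tup(n, c, h(h(branch(false, zero, one), branch(false, one, n)), h(h(branch(false, zero, one), branch(false, one, n)), n))), tup(g(c), c, c)).
Occurs check fails: L occurs in g(L); the equation L = g(L) has no finite solution.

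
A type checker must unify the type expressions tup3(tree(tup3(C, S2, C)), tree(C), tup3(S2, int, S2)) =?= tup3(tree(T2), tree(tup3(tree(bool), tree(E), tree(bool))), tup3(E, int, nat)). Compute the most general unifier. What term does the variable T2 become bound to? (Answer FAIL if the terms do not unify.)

tup3(tup3(tree(bool), tree(nat), tree(bool)), nat, tup3(tree(bool), tree(nat), tree(bool)))

Decompose tup3/3: tree(tup3(C, S2, C)) =?= tree(T2),  tree(C) =?= tree(tup3(tree(bool), tree(E), tree(bool))),  tup3(S2, int, S2) =?= tup3(E, int, nat).
Decompose tree/1: tup3(C, S2, C) =?= T2.
Bind T2 := tup3(C, S2, C); no other remaining equation mentions T2.
Decompose tree/1: C =?= tup3(tree(bool), tree(E), tree(bool)).
Bind C := tup3(tree(bool), tree(E), tree(bool)); no other remaining equation mentions C. Substituting into the earlier binding gives T2 := tup3(tup3(tree(bool), tree(E), tree(bool)), S2, tup3(tree(bool), tree(E), tree(bool))).
Decompose tup3/3: S2 =?= E,  int =?= int,  S2 =?= nat.
Bind S2 := E; substituting into the one remaining equation that mentions S2 gives: E =?= nat. Substituting into the earlier binding gives T2 := tup3(tup3(tree(bool), tree(E), tree(bool)), E, tup3(tree(bool), tree(E), tree(bool))).
Delete trivial equation int =?= int.
Bind E := nat. Substituting into the earlier bindings gives T2 := tup3(tup3(tree(bool), tree(nat), tree(bool)), nat, tup3(tree(bool), tree(nat), tree(bool))), C := tup3(tree(bool), tree(nat), tree(bool)), S2 := nat.
MGU = { T2 := tup3(tup3(tree(bool), tree(nat), tree(bool)), nat, tup3(tree(bool), tree(nat), tree(bool))), C := tup3(tree(bool), tree(nat), tree(bool)), S2 := nat, E := nat }, so T2 := tup3(tup3(tree(bool), tree(nat), tree(bool)), nat, tup3(tree(bool), tree(nat), tree(bool))).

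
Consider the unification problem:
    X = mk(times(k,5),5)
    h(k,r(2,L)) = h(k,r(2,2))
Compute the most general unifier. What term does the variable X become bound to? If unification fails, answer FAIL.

Bind X := mk(times(k,5),5); no other remaining equation mentions X.
Decompose h/2: k = k,  r(2,L) = r(2,2).
Delete trivial equation k = k.
Decompose r/2: 2 = 2,  L = 2.
Delete trivial equation 2 = 2.
Bind L := 2.
MGU = { X ↦ mk(times(k,5),5), L ↦ 2 }, so X ↦ mk(times(k,5),5).

mk(times(k,5),5)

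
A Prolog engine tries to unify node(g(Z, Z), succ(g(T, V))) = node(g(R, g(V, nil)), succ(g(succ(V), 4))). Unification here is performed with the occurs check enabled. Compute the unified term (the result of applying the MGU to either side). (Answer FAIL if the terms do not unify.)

node(g(g(4, nil), g(4, nil)), succ(g(succ(4), 4)))

Decompose node/2: g(Z, Z) = g(R, g(V, nil)),  succ(g(T, V)) = succ(g(succ(V), 4)).
Decompose g/2: Z = R,  Z = g(V, nil).
Bind Z := R; substituting into the one remaining equation that mentions Z gives: R = g(V, nil).
Bind R := g(V, nil); no other remaining equation mentions R. Substituting into the earlier binding gives Z := g(V, nil).
Decompose succ/1: g(T, V) = g(succ(V), 4).
Decompose g/2: T = succ(V),  V = 4.
Bind T := succ(V); no other remaining equation mentions T.
Bind V := 4. Substituting into the earlier bindings gives Z := g(4, nil), R := g(4, nil), T := succ(4).
Applying the MGU to either side gives node(g(g(4, nil), g(4, nil)), succ(g(succ(4), 4))).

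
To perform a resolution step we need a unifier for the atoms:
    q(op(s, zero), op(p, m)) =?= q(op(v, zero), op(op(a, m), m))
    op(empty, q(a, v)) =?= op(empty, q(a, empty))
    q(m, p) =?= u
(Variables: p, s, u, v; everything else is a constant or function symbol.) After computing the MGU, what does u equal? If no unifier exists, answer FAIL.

q(m, op(a, m))

Decompose q/2: op(s, zero) =?= op(v, zero),  op(p, m) =?= op(op(a, m), m).
Decompose op/2: s =?= v,  zero =?= zero.
Bind s := v; no other remaining equation mentions s.
Delete trivial equation zero =?= zero.
Decompose op/2: p =?= op(a, m),  m =?= m.
Bind p := op(a, m); substituting into the one remaining equation that mentions p gives: q(m, op(a, m)) =?= u.
Delete trivial equation m =?= m.
Decompose op/2: empty =?= empty,  q(a, v) =?= q(a, empty).
Delete trivial equation empty =?= empty.
Decompose q/2: a =?= a,  v =?= empty.
Delete trivial equation a =?= a.
Bind v := empty; no other remaining equation mentions v. Substituting into the earlier binding gives s := empty.
Bind u := q(m, op(a, m)).
MGU = { s -> empty, p -> op(a, m), v -> empty, u -> q(m, op(a, m)) }, so u -> q(m, op(a, m)).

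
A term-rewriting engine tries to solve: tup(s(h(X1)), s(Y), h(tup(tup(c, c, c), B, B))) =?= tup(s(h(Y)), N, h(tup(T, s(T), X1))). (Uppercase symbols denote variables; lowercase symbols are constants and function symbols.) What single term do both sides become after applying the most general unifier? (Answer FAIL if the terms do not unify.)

tup(s(h(s(tup(c, c, c)))), s(s(tup(c, c, c))), h(tup(tup(c, c, c), s(tup(c, c, c)), s(tup(c, c, c)))))

Decompose tup/3: s(h(X1)) =?= s(h(Y)),  s(Y) =?= N,  h(tup(tup(c, c, c), B, B)) =?= h(tup(T, s(T), X1)).
Decompose s/1: h(X1) =?= h(Y).
Decompose h/1: X1 =?= Y.
Bind X1 := Y; substituting into the one remaining equation that mentions X1 gives: h(tup(tup(c, c, c), B, B)) =?= h(tup(T, s(T), Y)).
Bind N := s(Y); no other remaining equation mentions N.
Decompose h/1: tup(tup(c, c, c), B, B) =?= tup(T, s(T), Y).
Decompose tup/3: tup(c, c, c) =?= T,  B =?= s(T),  B =?= Y.
Bind T := tup(c, c, c); substituting into the one remaining equation that mentions T gives: B =?= s(tup(c, c, c)).
Bind B := s(tup(c, c, c)); substituting into the remaining equation gives: s(tup(c, c, c)) =?= Y.
Bind Y := s(tup(c, c, c)). Substituting into the earlier bindings gives X1 := s(tup(c, c, c)), N := s(s(tup(c, c, c))).
Applying the MGU to either side gives tup(s(h(s(tup(c, c, c)))), s(s(tup(c, c, c))), h(tup(tup(c, c, c), s(tup(c, c, c)), s(tup(c, c, c))))).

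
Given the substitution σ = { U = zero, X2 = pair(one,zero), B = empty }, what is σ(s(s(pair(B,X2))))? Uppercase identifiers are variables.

Replace each occurrence of X2 with pair(one,zero).
Replace each occurrence of B with empty.
Result: s(s(pair(empty,pair(one,zero)))).

s(s(pair(empty,pair(one,zero))))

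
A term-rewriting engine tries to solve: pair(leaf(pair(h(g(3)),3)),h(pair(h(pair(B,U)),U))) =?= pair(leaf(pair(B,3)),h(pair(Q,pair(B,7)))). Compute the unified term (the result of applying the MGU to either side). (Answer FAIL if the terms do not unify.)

pair(leaf(pair(h(g(3)),3)),h(pair(h(pair(h(g(3)),pair(h(g(3)),7))),pair(h(g(3)),7))))

Decompose pair/2: leaf(pair(h(g(3)),3)) =?= leaf(pair(B,3)),  h(pair(h(pair(B,U)),U)) =?= h(pair(Q,pair(B,7))).
Decompose leaf/1: pair(h(g(3)),3) =?= pair(B,3).
Decompose pair/2: h(g(3)) =?= B,  3 =?= 3.
Bind B := h(g(3)); substituting into the one remaining equation that mentions B gives: h(pair(h(pair(h(g(3)),U)),U)) =?= h(pair(Q,pair(h(g(3)),7))).
Delete trivial equation 3 =?= 3.
Decompose h/1: pair(h(pair(h(g(3)),U)),U) =?= pair(Q,pair(h(g(3)),7)).
Decompose pair/2: h(pair(h(g(3)),U)) =?= Q,  U =?= pair(h(g(3)),7).
Bind Q := h(pair(h(g(3)),U)); no other remaining equation mentions Q.
Bind U := pair(h(g(3)),7). Substituting into the earlier binding gives Q := h(pair(h(g(3)),pair(h(g(3)),7))).
Applying the MGU to either side gives pair(leaf(pair(h(g(3)),3)),h(pair(h(pair(h(g(3)),pair(h(g(3)),7))),pair(h(g(3)),7)))).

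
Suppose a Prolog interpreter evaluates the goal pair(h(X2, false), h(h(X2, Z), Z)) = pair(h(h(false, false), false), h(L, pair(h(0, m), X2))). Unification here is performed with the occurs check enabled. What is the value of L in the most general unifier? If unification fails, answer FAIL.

Decompose pair/2: h(X2, false) = h(h(false, false), false),  h(h(X2, Z), Z) = h(L, pair(h(0, m), X2)).
Decompose h/2: X2 = h(false, false),  false = false.
Bind X2 := h(false, false); substituting into the one remaining equation that mentions X2 gives: h(h(h(false, false), Z), Z) = h(L, pair(h(0, m), h(false, false))).
Delete trivial equation false = false.
Decompose h/2: h(h(false, false), Z) = L,  Z = pair(h(0, m), h(false, false)).
Bind L := h(h(false, false), Z); no other remaining equation mentions L.
Bind Z := pair(h(0, m), h(false, false)). Substituting into the earlier binding gives L := h(h(false, false), pair(h(0, m), h(false, false))).
MGU = { X2 ↦ h(false, false), L ↦ h(h(false, false), pair(h(0, m), h(false, false))), Z ↦ pair(h(0, m), h(false, false)) }, so L ↦ h(h(false, false), pair(h(0, m), h(false, false))).

h(h(false, false), pair(h(0, m), h(false, false)))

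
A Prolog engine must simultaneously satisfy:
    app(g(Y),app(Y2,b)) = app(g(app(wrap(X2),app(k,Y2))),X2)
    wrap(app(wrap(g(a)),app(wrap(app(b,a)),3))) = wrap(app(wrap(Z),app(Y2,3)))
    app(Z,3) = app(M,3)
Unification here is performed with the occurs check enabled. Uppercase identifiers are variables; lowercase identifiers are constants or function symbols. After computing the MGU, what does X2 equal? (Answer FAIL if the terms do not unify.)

app(wrap(app(b,a)),b)

Decompose app/2: g(Y) = g(app(wrap(X2),app(k,Y2))),  app(Y2,b) = X2.
Decompose g/1: Y = app(wrap(X2),app(k,Y2)).
Bind Y := app(wrap(X2),app(k,Y2)); no other remaining equation mentions Y.
Bind X2 := app(Y2,b); no other remaining equation mentions X2. Substituting into the earlier binding gives Y := app(wrap(app(Y2,b)),app(k,Y2)).
Decompose wrap/1: app(wrap(g(a)),app(wrap(app(b,a)),3)) = app(wrap(Z),app(Y2,3)).
Decompose app/2: wrap(g(a)) = wrap(Z),  app(wrap(app(b,a)),3) = app(Y2,3).
Decompose wrap/1: g(a) = Z.
Bind Z := g(a); substituting into the one remaining equation that mentions Z gives: app(g(a),3) = app(M,3).
Decompose app/2: wrap(app(b,a)) = Y2,  3 = 3.
Bind Y2 := wrap(app(b,a)); no other remaining equation mentions Y2. Substituting into the earlier bindings gives Y := app(wrap(app(wrap(app(b,a)),b)),app(k,wrap(app(b,a)))), X2 := app(wrap(app(b,a)),b).
Delete trivial equation 3 = 3.
Decompose app/2: g(a) = M,  3 = 3.
Bind M := g(a); no other remaining equation mentions M.
Delete trivial equation 3 = 3.
MGU = { Y ↦ app(wrap(app(wrap(app(b,a)),b)),app(k,wrap(app(b,a)))), X2 ↦ app(wrap(app(b,a)),b), Z ↦ g(a), Y2 ↦ wrap(app(b,a)), M ↦ g(a) }, so X2 ↦ app(wrap(app(b,a)),b).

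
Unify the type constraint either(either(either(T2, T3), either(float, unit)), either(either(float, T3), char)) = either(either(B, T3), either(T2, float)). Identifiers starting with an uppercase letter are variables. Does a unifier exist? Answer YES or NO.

NO

Decompose either/2: either(either(T2, T3), either(float, unit)) = either(B, T3),  either(either(float, T3), char) = either(T2, float).
Decompose either/2: either(T2, T3) = B,  either(float, unit) = T3.
Bind B := either(T2, T3); no other remaining equation mentions B.
Bind T3 := either(float, unit); substituting into the remaining equation gives: either(either(float, either(float, unit)), char) = either(T2, float). Substituting into the earlier binding gives B := either(T2, either(float, unit)).
Decompose either/2: either(float, either(float, unit)) = T2,  char = float.
Bind T2 := either(float, either(float, unit)); no other remaining equation mentions T2. Substituting into the earlier binding gives B := either(either(float, either(float, unit)), either(float, unit)).
Clash: constants char and float differ; no unifier exists.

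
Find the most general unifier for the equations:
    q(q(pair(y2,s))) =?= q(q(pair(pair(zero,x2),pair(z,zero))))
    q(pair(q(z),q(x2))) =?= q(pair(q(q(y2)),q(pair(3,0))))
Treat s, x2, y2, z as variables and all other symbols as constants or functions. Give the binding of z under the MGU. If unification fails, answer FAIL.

q(pair(zero,pair(3,0)))

Decompose q/1: q(pair(y2,s)) =?= q(pair(pair(zero,x2),pair(z,zero))).
Decompose q/1: pair(y2,s) =?= pair(pair(zero,x2),pair(z,zero)).
Decompose pair/2: y2 =?= pair(zero,x2),  s =?= pair(z,zero).
Bind y2 := pair(zero,x2); substituting into the one remaining equation that mentions y2 gives: q(pair(q(z),q(x2))) =?= q(pair(q(q(pair(zero,x2))),q(pair(3,0)))).
Bind s := pair(z,zero); no other remaining equation mentions s.
Decompose q/1: pair(q(z),q(x2)) =?= pair(q(q(pair(zero,x2))),q(pair(3,0))).
Decompose pair/2: q(z) =?= q(q(pair(zero,x2))),  q(x2) =?= q(pair(3,0)).
Decompose q/1: z =?= q(pair(zero,x2)).
Bind z := q(pair(zero,x2)); no other remaining equation mentions z. Substituting into the earlier binding gives s := pair(q(pair(zero,x2)),zero).
Decompose q/1: x2 =?= pair(3,0).
Bind x2 := pair(3,0). Substituting into the earlier bindings gives y2 := pair(zero,pair(3,0)), s := pair(q(pair(zero,pair(3,0))),zero), z := q(pair(zero,pair(3,0))).
MGU = { y2 -> pair(zero,pair(3,0)), s -> pair(q(pair(zero,pair(3,0))),zero), z -> q(pair(zero,pair(3,0))), x2 -> pair(3,0) }, so z -> q(pair(zero,pair(3,0))).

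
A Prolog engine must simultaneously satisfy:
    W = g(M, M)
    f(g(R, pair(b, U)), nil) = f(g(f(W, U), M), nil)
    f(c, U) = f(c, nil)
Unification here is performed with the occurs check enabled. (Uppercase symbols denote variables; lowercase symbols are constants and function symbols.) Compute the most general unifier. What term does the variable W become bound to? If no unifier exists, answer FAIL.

g(pair(b, nil), pair(b, nil))

Bind W := g(M, M); substituting into the one remaining equation that mentions W gives: f(g(R, pair(b, U)), nil) = f(g(f(g(M, M), U), M), nil).
Decompose f/2: g(R, pair(b, U)) = g(f(g(M, M), U), M),  nil = nil.
Decompose g/2: R = f(g(M, M), U),  pair(b, U) = M.
Bind R := f(g(M, M), U); no other remaining equation mentions R.
Bind M := pair(b, U); no other remaining equation mentions M. Substituting into the earlier bindings gives W := g(pair(b, U), pair(b, U)), R := f(g(pair(b, U), pair(b, U)), U).
Delete trivial equation nil = nil.
Decompose f/2: c = c,  U = nil.
Delete trivial equation c = c.
Bind U := nil. Substituting into the earlier bindings gives W := g(pair(b, nil), pair(b, nil)), R := f(g(pair(b, nil), pair(b, nil)), nil), M := pair(b, nil).
MGU = { W -> g(pair(b, nil), pair(b, nil)), R -> f(g(pair(b, nil), pair(b, nil)), nil), M -> pair(b, nil), U -> nil }, so W -> g(pair(b, nil), pair(b, nil)).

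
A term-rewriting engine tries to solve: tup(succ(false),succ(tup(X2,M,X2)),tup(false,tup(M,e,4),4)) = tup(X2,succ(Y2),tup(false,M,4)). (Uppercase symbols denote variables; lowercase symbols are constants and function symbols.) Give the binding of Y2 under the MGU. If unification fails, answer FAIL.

FAIL

Decompose tup/3: succ(false) = X2,  succ(tup(X2,M,X2)) = succ(Y2),  tup(false,tup(M,e,4),4) = tup(false,M,4).
Bind X2 := succ(false); substituting into the one remaining equation that mentions X2 gives: succ(tup(succ(false),M,succ(false))) = succ(Y2).
Decompose succ/1: tup(succ(false),M,succ(false)) = Y2.
Bind Y2 := tup(succ(false),M,succ(false)); no other remaining equation mentions Y2.
Decompose tup/3: false = false,  tup(M,e,4) = M,  4 = 4.
Delete trivial equation false = false.
Occurs check fails: M occurs in tup(M,e,4); the equation M = tup(M,e,4) has no finite solution.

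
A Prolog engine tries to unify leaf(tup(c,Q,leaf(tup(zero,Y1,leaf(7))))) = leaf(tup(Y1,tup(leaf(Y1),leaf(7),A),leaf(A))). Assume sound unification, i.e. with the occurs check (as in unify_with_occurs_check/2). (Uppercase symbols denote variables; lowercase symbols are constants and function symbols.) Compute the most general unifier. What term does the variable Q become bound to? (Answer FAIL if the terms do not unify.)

Decompose leaf/1: tup(c,Q,leaf(tup(zero,Y1,leaf(7)))) = tup(Y1,tup(leaf(Y1),leaf(7),A),leaf(A)).
Decompose tup/3: c = Y1,  Q = tup(leaf(Y1),leaf(7),A),  leaf(tup(zero,Y1,leaf(7))) = leaf(A).
Bind Y1 := c; substituting into the remaining equations gives: Q = tup(leaf(c),leaf(7),A),  leaf(tup(zero,c,leaf(7))) = leaf(A).
Bind Q := tup(leaf(c),leaf(7),A); no other remaining equation mentions Q.
Decompose leaf/1: tup(zero,c,leaf(7)) = A.
Bind A := tup(zero,c,leaf(7)). Substituting into the earlier binding gives Q := tup(leaf(c),leaf(7),tup(zero,c,leaf(7))).
MGU = { Y1 ↦ c, Q ↦ tup(leaf(c),leaf(7),tup(zero,c,leaf(7))), A ↦ tup(zero,c,leaf(7)) }, so Q ↦ tup(leaf(c),leaf(7),tup(zero,c,leaf(7))).

tup(leaf(c),leaf(7),tup(zero,c,leaf(7)))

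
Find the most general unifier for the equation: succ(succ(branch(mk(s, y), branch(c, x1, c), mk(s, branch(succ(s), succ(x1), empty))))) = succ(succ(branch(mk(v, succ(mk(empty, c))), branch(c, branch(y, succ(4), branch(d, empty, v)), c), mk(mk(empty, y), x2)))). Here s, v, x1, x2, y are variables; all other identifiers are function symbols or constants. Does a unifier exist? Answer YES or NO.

Decompose succ/1: succ(branch(mk(s, y), branch(c, x1, c), mk(s, branch(succ(s), succ(x1), empty)))) = succ(branch(mk(v, succ(mk(empty, c))), branch(c, branch(y, succ(4), branch(d, empty, v)), c), mk(mk(empty, y), x2))).
Decompose succ/1: branch(mk(s, y), branch(c, x1, c), mk(s, branch(succ(s), succ(x1), empty))) = branch(mk(v, succ(mk(empty, c))), branch(c, branch(y, succ(4), branch(d, empty, v)), c), mk(mk(empty, y), x2)).
Decompose branch/3: mk(s, y) = mk(v, succ(mk(empty, c))),  branch(c, x1, c) = branch(c, branch(y, succ(4), branch(d, empty, v)), c),  mk(s, branch(succ(s), succ(x1), empty)) = mk(mk(empty, y), x2).
Decompose mk/2: s = v,  y = succ(mk(empty, c)).
Bind s := v; substituting into the one remaining equation that mentions s gives: mk(v, branch(succ(v), succ(x1), empty)) = mk(mk(empty, y), x2).
Bind y := succ(mk(empty, c)); substituting into the remaining equations gives: branch(c, x1, c) = branch(c, branch(succ(mk(empty, c)), succ(4), branch(d, empty, v)), c),  mk(v, branch(succ(v), succ(x1), empty)) = mk(mk(empty, succ(mk(empty, c))), x2).
Decompose branch/3: c = c,  x1 = branch(succ(mk(empty, c)), succ(4), branch(d, empty, v)),  c = c.
Delete trivial equation c = c.
Bind x1 := branch(succ(mk(empty, c)), succ(4), branch(d, empty, v)); substituting into the one remaining equation that mentions x1 gives: mk(v, branch(succ(v), succ(branch(succ(mk(empty, c)), succ(4), branch(d, empty, v))), empty)) = mk(mk(empty, succ(mk(empty, c))), x2).
Delete trivial equation c = c.
Decompose mk/2: v = mk(empty, succ(mk(empty, c))),  branch(succ(v), succ(branch(succ(mk(empty, c)), succ(4), branch(d, empty, v))), empty) = x2.
Bind v := mk(empty, succ(mk(empty, c))); substituting into the remaining equation gives: branch(succ(mk(empty, succ(mk(empty, c)))), succ(branch(succ(mk(empty, c)), succ(4), branch(d, empty, mk(empty, succ(mk(empty, c)))))), empty) = x2. Substituting into the earlier bindings gives s := mk(empty, succ(mk(empty, c))), x1 := branch(succ(mk(empty, c)), succ(4), branch(d, empty, mk(empty, succ(mk(empty, c))))).
Bind x2 := branch(succ(mk(empty, succ(mk(empty, c)))), succ(branch(succ(mk(empty, c)), succ(4), branch(d, empty, mk(empty, succ(mk(empty, c)))))), empty).
No equations remain and no clash or occurs-check failure arose, so a unifier exists.

YES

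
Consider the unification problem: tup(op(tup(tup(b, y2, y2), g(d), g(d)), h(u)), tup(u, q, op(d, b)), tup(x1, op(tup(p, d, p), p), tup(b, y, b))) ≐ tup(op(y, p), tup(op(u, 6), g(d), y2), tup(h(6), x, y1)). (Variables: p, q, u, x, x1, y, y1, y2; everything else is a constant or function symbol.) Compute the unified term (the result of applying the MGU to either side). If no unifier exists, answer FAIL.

FAIL

Decompose tup/3: op(tup(tup(b, y2, y2), g(d), g(d)), h(u)) ≐ op(y, p),  tup(u, q, op(d, b)) ≐ tup(op(u, 6), g(d), y2),  tup(x1, op(tup(p, d, p), p), tup(b, y, b)) ≐ tup(h(6), x, y1).
Decompose op/2: tup(tup(b, y2, y2), g(d), g(d)) ≐ y,  h(u) ≐ p.
Bind y := tup(tup(b, y2, y2), g(d), g(d)); substituting into the one remaining equation that mentions y gives: tup(x1, op(tup(p, d, p), p), tup(b, tup(tup(b, y2, y2), g(d), g(d)), b)) ≐ tup(h(6), x, y1).
Bind p := h(u); substituting into the one remaining equation that mentions p gives: tup(x1, op(tup(h(u), d, h(u)), h(u)), tup(b, tup(tup(b, y2, y2), g(d), g(d)), b)) ≐ tup(h(6), x, y1).
Decompose tup/3: u ≐ op(u, 6),  q ≐ g(d),  op(d, b) ≐ y2.
Occurs check fails: u occurs in op(u, 6); the equation u ≐ op(u, 6) has no finite solution.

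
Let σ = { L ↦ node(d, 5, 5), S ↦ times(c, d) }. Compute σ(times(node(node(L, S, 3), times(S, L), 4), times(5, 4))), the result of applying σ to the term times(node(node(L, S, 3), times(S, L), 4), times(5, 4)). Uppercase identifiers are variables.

Replace each occurrence of L with node(d, 5, 5).
Replace each occurrence of S with times(c, d).
Result: times(node(node(node(d, 5, 5), times(c, d), 3), times(times(c, d), node(d, 5, 5)), 4), times(5, 4)).

times(node(node(node(d, 5, 5), times(c, d), 3), times(times(c, d), node(d, 5, 5)), 4), times(5, 4))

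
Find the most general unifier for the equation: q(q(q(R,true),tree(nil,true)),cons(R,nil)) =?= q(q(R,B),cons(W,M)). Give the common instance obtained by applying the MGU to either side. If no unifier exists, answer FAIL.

FAIL

Decompose q/2: q(q(R,true),tree(nil,true)) =?= q(R,B),  cons(R,nil) =?= cons(W,M).
Decompose q/2: q(R,true) =?= R,  tree(nil,true) =?= B.
Occurs check fails: R occurs in q(R,true); the equation R =?= q(R,true) has no finite solution.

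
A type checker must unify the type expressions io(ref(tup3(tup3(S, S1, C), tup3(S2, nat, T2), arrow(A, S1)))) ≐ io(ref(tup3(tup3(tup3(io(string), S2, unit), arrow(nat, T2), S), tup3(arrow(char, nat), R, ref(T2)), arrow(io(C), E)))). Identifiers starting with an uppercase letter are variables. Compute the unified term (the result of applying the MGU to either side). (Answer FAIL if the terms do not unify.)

Decompose io/1: ref(tup3(tup3(S, S1, C), tup3(S2, nat, T2), arrow(A, S1))) ≐ ref(tup3(tup3(tup3(io(string), S2, unit), arrow(nat, T2), S), tup3(arrow(char, nat), R, ref(T2)), arrow(io(C), E))).
Decompose ref/1: tup3(tup3(S, S1, C), tup3(S2, nat, T2), arrow(A, S1)) ≐ tup3(tup3(tup3(io(string), S2, unit), arrow(nat, T2), S), tup3(arrow(char, nat), R, ref(T2)), arrow(io(C), E)).
Decompose tup3/3: tup3(S, S1, C) ≐ tup3(tup3(io(string), S2, unit), arrow(nat, T2), S),  tup3(S2, nat, T2) ≐ tup3(arrow(char, nat), R, ref(T2)),  arrow(A, S1) ≐ arrow(io(C), E).
Decompose tup3/3: S ≐ tup3(io(string), S2, unit),  S1 ≐ arrow(nat, T2),  C ≐ S.
Bind S := tup3(io(string), S2, unit); substituting into the one remaining equation that mentions S gives: C ≐ tup3(io(string), S2, unit).
Bind S1 := arrow(nat, T2); substituting into the one remaining equation that mentions S1 gives: arrow(A, arrow(nat, T2)) ≐ arrow(io(C), E).
Bind C := tup3(io(string), S2, unit); substituting into the one remaining equation that mentions C gives: arrow(A, arrow(nat, T2)) ≐ arrow(io(tup3(io(string), S2, unit)), E).
Decompose tup3/3: S2 ≐ arrow(char, nat),  nat ≐ R,  T2 ≐ ref(T2).
Bind S2 := arrow(char, nat); substituting into the one remaining equation that mentions S2 gives: arrow(A, arrow(nat, T2)) ≐ arrow(io(tup3(io(string), arrow(char, nat), unit)), E). Substituting into the earlier bindings gives S := tup3(io(string), arrow(char, nat), unit), C := tup3(io(string), arrow(char, nat), unit).
Bind R := nat; no other remaining equation mentions R.
Occurs check fails: T2 occurs in ref(T2); the equation T2 ≐ ref(T2) has no finite solution.

FAIL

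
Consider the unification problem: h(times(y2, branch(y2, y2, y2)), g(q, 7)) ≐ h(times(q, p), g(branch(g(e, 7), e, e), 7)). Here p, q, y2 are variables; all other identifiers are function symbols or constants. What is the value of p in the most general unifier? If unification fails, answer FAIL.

Decompose h/2: times(y2, branch(y2, y2, y2)) ≐ times(q, p),  g(q, 7) ≐ g(branch(g(e, 7), e, e), 7).
Decompose times/2: y2 ≐ q,  branch(y2, y2, y2) ≐ p.
Bind y2 := q; substituting into the one remaining equation that mentions y2 gives: branch(q, q, q) ≐ p.
Bind p := branch(q, q, q); no other remaining equation mentions p.
Decompose g/2: q ≐ branch(g(e, 7), e, e),  7 ≐ 7.
Bind q := branch(g(e, 7), e, e); no other remaining equation mentions q. Substituting into the earlier bindings gives y2 := branch(g(e, 7), e, e), p := branch(branch(g(e, 7), e, e), branch(g(e, 7), e, e), branch(g(e, 7), e, e)).
Delete trivial equation 7 ≐ 7.
MGU = { y2 -> branch(g(e, 7), e, e), p -> branch(branch(g(e, 7), e, e), branch(g(e, 7), e, e), branch(g(e, 7), e, e)), q -> branch(g(e, 7), e, e) }, so p -> branch(branch(g(e, 7), e, e), branch(g(e, 7), e, e), branch(g(e, 7), e, e)).

branch(branch(g(e, 7), e, e), branch(g(e, 7), e, e), branch(g(e, 7), e, e))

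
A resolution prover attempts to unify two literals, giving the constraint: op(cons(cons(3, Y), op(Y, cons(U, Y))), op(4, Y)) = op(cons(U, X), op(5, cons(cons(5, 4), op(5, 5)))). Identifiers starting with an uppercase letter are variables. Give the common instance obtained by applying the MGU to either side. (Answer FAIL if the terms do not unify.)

Decompose op/2: cons(cons(3, Y), op(Y, cons(U, Y))) = cons(U, X),  op(4, Y) = op(5, cons(cons(5, 4), op(5, 5))).
Decompose cons/2: cons(3, Y) = U,  op(Y, cons(U, Y)) = X.
Bind U := cons(3, Y); substituting into the one remaining equation that mentions U gives: op(Y, cons(cons(3, Y), Y)) = X.
Bind X := op(Y, cons(cons(3, Y), Y)); no other remaining equation mentions X.
Decompose op/2: 4 = 5,  Y = cons(cons(5, 4), op(5, 5)).
Clash: constants 4 and 5 differ; no unifier exists.

FAIL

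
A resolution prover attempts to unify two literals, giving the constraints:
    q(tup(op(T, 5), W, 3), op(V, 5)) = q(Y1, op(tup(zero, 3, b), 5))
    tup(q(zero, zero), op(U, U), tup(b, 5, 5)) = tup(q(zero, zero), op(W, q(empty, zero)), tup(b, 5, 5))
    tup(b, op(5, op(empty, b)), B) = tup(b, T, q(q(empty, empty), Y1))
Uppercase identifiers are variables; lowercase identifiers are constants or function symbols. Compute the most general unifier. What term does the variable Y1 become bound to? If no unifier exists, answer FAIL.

tup(op(op(5, op(empty, b)), 5), q(empty, zero), 3)

Decompose q/2: tup(op(T, 5), W, 3) = Y1,  op(V, 5) = op(tup(zero, 3, b), 5).
Bind Y1 := tup(op(T, 5), W, 3); substituting into the one remaining equation that mentions Y1 gives: tup(b, op(5, op(empty, b)), B) = tup(b, T, q(q(empty, empty), tup(op(T, 5), W, 3))).
Decompose op/2: V = tup(zero, 3, b),  5 = 5.
Bind V := tup(zero, 3, b); no other remaining equation mentions V.
Delete trivial equation 5 = 5.
Decompose tup/3: q(zero, zero) = q(zero, zero),  op(U, U) = op(W, q(empty, zero)),  tup(b, 5, 5) = tup(b, 5, 5).
Delete trivial equation q(zero, zero) = q(zero, zero).
Decompose op/2: U = W,  U = q(empty, zero).
Bind U := W; substituting into the one remaining equation that mentions U gives: W = q(empty, zero).
Bind W := q(empty, zero); substituting into the one remaining equation that mentions W gives: tup(b, op(5, op(empty, b)), B) = tup(b, T, q(q(empty, empty), tup(op(T, 5), q(empty, zero), 3))). Substituting into the earlier bindings gives Y1 := tup(op(T, 5), q(empty, zero), 3), U := q(empty, zero).
Delete trivial equation tup(b, 5, 5) = tup(b, 5, 5).
Decompose tup/3: b = b,  op(5, op(empty, b)) = T,  B = q(q(empty, empty), tup(op(T, 5), q(empty, zero), 3)).
Delete trivial equation b = b.
Bind T := op(5, op(empty, b)); substituting into the remaining equation gives: B = q(q(empty, empty), tup(op(op(5, op(empty, b)), 5), q(empty, zero), 3)). Substituting into the earlier binding gives Y1 := tup(op(op(5, op(empty, b)), 5), q(empty, zero), 3).
Bind B := q(q(empty, empty), tup(op(op(5, op(empty, b)), 5), q(empty, zero), 3)).
MGU = { Y1 := tup(op(op(5, op(empty, b)), 5), q(empty, zero), 3), V := tup(zero, 3, b), U := q(empty, zero), W := q(empty, zero), T := op(5, op(empty, b)), B := q(q(empty, empty), tup(op(op(5, op(empty, b)), 5), q(empty, zero), 3)) }, so Y1 := tup(op(op(5, op(empty, b)), 5), q(empty, zero), 3).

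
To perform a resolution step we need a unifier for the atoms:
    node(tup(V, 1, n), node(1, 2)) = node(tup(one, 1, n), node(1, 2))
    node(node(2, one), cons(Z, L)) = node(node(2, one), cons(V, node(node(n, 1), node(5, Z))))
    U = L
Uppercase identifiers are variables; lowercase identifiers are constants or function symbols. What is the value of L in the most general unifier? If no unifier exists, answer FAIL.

node(node(n, 1), node(5, one))

Decompose node/2: tup(V, 1, n) = tup(one, 1, n),  node(1, 2) = node(1, 2).
Decompose tup/3: V = one,  1 = 1,  n = n.
Bind V := one; substituting into the one remaining equation that mentions V gives: node(node(2, one), cons(Z, L)) = node(node(2, one), cons(one, node(node(n, 1), node(5, Z)))).
Delete trivial equation 1 = 1.
Delete trivial equation n = n.
Delete trivial equation node(1, 2) = node(1, 2).
Decompose node/2: node(2, one) = node(2, one),  cons(Z, L) = cons(one, node(node(n, 1), node(5, Z))).
Delete trivial equation node(2, one) = node(2, one).
Decompose cons/2: Z = one,  L = node(node(n, 1), node(5, Z)).
Bind Z := one; substituting into the one remaining equation that mentions Z gives: L = node(node(n, 1), node(5, one)).
Bind L := node(node(n, 1), node(5, one)); substituting into the remaining equation gives: U = node(node(n, 1), node(5, one)).
Bind U := node(node(n, 1), node(5, one)).
MGU = { V ↦ one, Z ↦ one, L ↦ node(node(n, 1), node(5, one)), U ↦ node(node(n, 1), node(5, one)) }, so L ↦ node(node(n, 1), node(5, one)).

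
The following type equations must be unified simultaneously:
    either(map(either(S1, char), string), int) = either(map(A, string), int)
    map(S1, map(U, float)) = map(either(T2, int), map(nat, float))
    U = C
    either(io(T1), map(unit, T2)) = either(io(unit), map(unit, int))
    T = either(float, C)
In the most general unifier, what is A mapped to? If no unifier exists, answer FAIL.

Decompose either/2: map(either(S1, char), string) = map(A, string),  int = int.
Decompose map/2: either(S1, char) = A,  string = string.
Bind A := either(S1, char); no other remaining equation mentions A.
Delete trivial equation string = string.
Delete trivial equation int = int.
Decompose map/2: S1 = either(T2, int),  map(U, float) = map(nat, float).
Bind S1 := either(T2, int); no other remaining equation mentions S1. Substituting into the earlier binding gives A := either(either(T2, int), char).
Decompose map/2: U = nat,  float = float.
Bind U := nat; substituting into the one remaining equation that mentions U gives: nat = C.
Delete trivial equation float = float.
Bind C := nat; substituting into the one remaining equation that mentions C gives: T = either(float, nat).
Decompose either/2: io(T1) = io(unit),  map(unit, T2) = map(unit, int).
Decompose io/1: T1 = unit.
Bind T1 := unit; no other remaining equation mentions T1.
Decompose map/2: unit = unit,  T2 = int.
Delete trivial equation unit = unit.
Bind T2 := int; no other remaining equation mentions T2. Substituting into the earlier bindings gives A := either(either(int, int), char), S1 := either(int, int).
Bind T := either(float, nat).
MGU = { A ↦ either(either(int, int), char), S1 ↦ either(int, int), U ↦ nat, C ↦ nat, T1 ↦ unit, T2 ↦ int, T ↦ either(float, nat) }, so A ↦ either(either(int, int), char).

either(either(int, int), char)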